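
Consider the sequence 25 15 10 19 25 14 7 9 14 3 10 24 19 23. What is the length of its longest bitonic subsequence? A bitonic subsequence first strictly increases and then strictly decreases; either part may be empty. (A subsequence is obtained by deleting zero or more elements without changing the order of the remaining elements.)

Let inc[i] be the LIS ending at i and dec[i] the longest strictly decreasing subsequence starting at i. inc = [1, 1, 1, 2, 3, 2, 1, 2, 3, 1, 3, 4, 4, 5], dec = [5, 4, 3, 4, 4, 3, 2, 2, 2, 1, 1, 2, 1, 1].
max_i inc[i]+dec[i]−1 = 6, with one witness 15, 19, 25, 14, 9, 3.

6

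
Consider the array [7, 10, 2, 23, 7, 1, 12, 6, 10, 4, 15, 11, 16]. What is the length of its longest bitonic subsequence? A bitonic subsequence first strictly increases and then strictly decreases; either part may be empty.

6

Let inc[i] be the LIS ending at i and dec[i] the longest strictly decreasing subsequence starting at i. inc = [1, 2, 1, 3, 2, 1, 3, 2, 3, 2, 4, 4, 5], dec = [3, 4, 2, 4, 3, 1, 3, 2, 2, 1, 2, 1, 1].
max_i inc[i]+dec[i]−1 = 6, with one witness 7, 10, 23, 12, 10, 4.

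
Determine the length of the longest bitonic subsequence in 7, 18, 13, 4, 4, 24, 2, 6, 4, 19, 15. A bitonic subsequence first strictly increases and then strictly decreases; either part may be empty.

5

Let inc[i] be the LIS ending at i and dec[i] the longest strictly decreasing subsequence starting at i. inc = [1, 2, 2, 1, 1, 3, 1, 2, 2, 3, 3], dec = [3, 4, 3, 2, 2, 3, 1, 2, 1, 2, 1].
max_i inc[i]+dec[i]−1 = 5, with one witness 7, 18, 13, 6, 4.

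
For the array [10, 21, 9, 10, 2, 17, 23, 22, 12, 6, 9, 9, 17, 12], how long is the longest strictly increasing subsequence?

4

Scanning left to right, the best length ending at each element is: 10→1, 21→2, 9→1, 10→2, 2→1, 17→3, 23→4, 22→4, 12→3, 6→2, 9→3, 9→3, 17→4, 12→4.
So the longest increasing subsequence has length 4, e.g. 9, 10, 17, 23.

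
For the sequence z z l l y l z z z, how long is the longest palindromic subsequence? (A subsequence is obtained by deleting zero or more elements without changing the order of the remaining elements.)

One longest palindromic subsequence is zzlylzz (positions 1,2,4,5,6,8,9); it reads the same forward and backward, and the interval DP gives dp[1][9] = 7.

7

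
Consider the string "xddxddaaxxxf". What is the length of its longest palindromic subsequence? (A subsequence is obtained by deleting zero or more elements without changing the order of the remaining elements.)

7

One longest palindromic subsequence is xddxddx (positions 1,2,3,4,5,6,11); it reads the same forward and backward, and the interval DP gives dp[1][12] = 7.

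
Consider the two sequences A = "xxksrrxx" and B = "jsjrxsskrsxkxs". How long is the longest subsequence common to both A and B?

5

Backtracking the LCS table gives one alignment: x (A1,B5) → k (A3,B8) → s (A4,B10) → x (A7,B11) → x (A8,B13).
So the longest common subsequence has length 5.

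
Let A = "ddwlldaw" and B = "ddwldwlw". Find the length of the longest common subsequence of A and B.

6

Backtracking the LCS table gives one alignment: d (A1,B1) → d (A2,B2) → w (A3,B3) → l (A4,B4) → l (A5,B7) → w (A8,B8).
So the longest common subsequence has length 6.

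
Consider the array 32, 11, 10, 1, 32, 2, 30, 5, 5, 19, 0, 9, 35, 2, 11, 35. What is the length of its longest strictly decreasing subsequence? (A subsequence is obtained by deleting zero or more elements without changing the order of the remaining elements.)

5

Let dp[i] be the longest decreasing subsequence ending at position i. Then dp = [1, 2, 3, 4, 1, 4, 2, 4, 4, 3, 5, 4, 1, 5, 4, 1].
The maximum is 5; one witness is 32, 11, 10, 1, 0 at positions 1,2,3,4,11.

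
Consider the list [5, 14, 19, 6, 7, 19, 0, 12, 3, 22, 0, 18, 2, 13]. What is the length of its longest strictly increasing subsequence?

Let dp[i] be the longest increasing subsequence ending at position i. Then dp = [1, 2, 3, 2, 3, 4, 1, 4, 2, 5, 1, 5, 2, 5].
The maximum is 5; one witness is 5, 6, 7, 19, 22 at positions 1,4,5,6,10.

5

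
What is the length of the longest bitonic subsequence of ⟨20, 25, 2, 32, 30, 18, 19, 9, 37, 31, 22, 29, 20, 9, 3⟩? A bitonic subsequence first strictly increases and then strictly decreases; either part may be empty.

One longest bitonic subsequence is 20, 25, 32, 37, 31, 29, 20, 9, 3 (positions 1,2,4,9,10,12,13,14,15): it rises to 37 then falls. Length 9 is optimal.

9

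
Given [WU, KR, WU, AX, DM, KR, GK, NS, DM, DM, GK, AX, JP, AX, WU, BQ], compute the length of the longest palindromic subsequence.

8

Using dp[i][j] = 2 + dp[i+1][j−1] if the ends match, else max(dp[i+1][j], dp[i][j−1]):
dp[1][16] = 8. A witness is WU AX GK DM DM GK AX WU at positions 3,4,7,9,10,11,14,15.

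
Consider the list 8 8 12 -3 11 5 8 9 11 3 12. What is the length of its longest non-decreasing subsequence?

6

Scanning left to right, the best length ending at each element is: 8→1, 8→2, 12→3, -3→1, 11→3, 5→2, 8→3, 9→4, 11→5, 3→2, 12→6.
So the longest non-decreasing subsequence has length 6, e.g. 8, 8, 8, 9, 11, 12.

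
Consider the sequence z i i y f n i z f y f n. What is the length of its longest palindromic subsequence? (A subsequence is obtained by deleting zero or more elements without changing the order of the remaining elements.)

5

Using dp[i][j] = 2 + dp[i+1][j−1] if the ends match, else max(dp[i+1][j], dp[i][j−1]):
dp[1][12] = 5. A witness is nfyfn at positions 6,9,10,11,12.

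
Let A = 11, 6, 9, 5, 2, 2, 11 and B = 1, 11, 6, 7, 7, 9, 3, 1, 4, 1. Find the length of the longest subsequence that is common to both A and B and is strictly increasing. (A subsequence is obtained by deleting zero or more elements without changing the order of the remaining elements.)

For each value that appears in both, track the longest common increasing run ending there.
The best achievable length is 2; one witness is 6, 9 (A-positions 2,3, B-positions 3,6).

2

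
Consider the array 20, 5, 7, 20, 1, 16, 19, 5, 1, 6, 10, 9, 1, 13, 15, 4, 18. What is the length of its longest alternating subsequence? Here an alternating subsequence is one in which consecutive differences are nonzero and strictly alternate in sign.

11

A longest alternating subsequence is 20, 5, 7, 1, 16, 5, 10, 9, 13, 4, 18 (positions 1,2,3,5,6,8,11,12,14,16,17); its 10 consecutive differences strictly alternate in sign, and length 11 is optimal.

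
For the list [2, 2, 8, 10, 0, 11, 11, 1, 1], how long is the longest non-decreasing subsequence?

6

One longest non-decreasing subsequence is 2, 2, 8, 10, 11, 11 (positions 1,2,3,4,6,7), of length 6; no longer one exists.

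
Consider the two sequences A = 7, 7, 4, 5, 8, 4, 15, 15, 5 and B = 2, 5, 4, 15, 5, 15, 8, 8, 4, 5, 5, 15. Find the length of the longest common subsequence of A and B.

A longest common subsequence is 4, 5, 8, 4, 15 (length 5); the LCS DP confirms no longer common subsequence exists.

5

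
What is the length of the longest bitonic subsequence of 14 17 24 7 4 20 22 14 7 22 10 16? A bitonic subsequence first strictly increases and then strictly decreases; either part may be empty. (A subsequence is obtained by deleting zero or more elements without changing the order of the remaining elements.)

Let inc[i] be the LIS ending at i and dec[i] the longest strictly decreasing subsequence starting at i. inc = [1, 2, 3, 1, 1, 3, 4, 2, 2, 4, 3, 4], dec = [3, 3, 4, 2, 1, 3, 3, 2, 1, 2, 1, 1].
max_i inc[i]+dec[i]−1 = 6, with one witness 14, 17, 24, 22, 14, 10.

6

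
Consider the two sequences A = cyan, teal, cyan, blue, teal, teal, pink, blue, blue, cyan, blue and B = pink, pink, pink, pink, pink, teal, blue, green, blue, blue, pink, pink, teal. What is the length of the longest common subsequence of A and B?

A longest common subsequence is teal, blue, blue, blue (length 4); the LCS DP confirms no longer common subsequence exists.

4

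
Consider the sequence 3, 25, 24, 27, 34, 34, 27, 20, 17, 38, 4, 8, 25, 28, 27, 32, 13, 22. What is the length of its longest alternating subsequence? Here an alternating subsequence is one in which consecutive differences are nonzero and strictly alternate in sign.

Track the best alternating length ending on an up-step vs a down-step at each position: up/down = 1/1, 2/1, 2/3, 4/1, 4/1, 4/1, 4/5, 2/5, 2/5, 6/1, 2/7, 8/7, 8/7, 8/7, 8/9, 10/7, 8/11, 12/11.
The maximum over both is 12; one such subsequence is 3, 25, 24, 34, 27, 38, 4, 28, 27, 32, 13, 22.

12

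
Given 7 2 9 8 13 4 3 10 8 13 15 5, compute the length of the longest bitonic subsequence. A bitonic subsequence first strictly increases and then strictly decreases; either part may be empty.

Let inc[i] be the LIS ending at i and dec[i] the longest strictly decreasing subsequence starting at i. inc = [1, 1, 2, 2, 3, 2, 2, 3, 3, 4, 5, 3], dec = [3, 1, 4, 3, 4, 2, 1, 3, 2, 2, 2, 1].
max_i inc[i]+dec[i]−1 = 6, with one witness 7, 9, 13, 10, 8, 5.

6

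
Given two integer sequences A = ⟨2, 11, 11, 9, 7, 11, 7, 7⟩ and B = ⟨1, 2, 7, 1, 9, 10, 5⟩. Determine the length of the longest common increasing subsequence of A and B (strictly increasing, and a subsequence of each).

2

A longest common strictly increasing subsequence is 2, 7 (length 2); it appears in order in both A and B, and no longer such subsequence exists.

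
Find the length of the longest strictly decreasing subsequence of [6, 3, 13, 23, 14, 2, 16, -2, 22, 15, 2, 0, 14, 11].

Scanning left to right, the best length ending at each element is: 6→1, 3→2, 13→1, 23→1, 14→2, 2→3, 16→2, -2→4, 22→2, 15→3, 2→4, 0→5, 14→4, 11→5.
So the longest decreasing subsequence has length 5, e.g. 23, 16, 15, 2, 0.

5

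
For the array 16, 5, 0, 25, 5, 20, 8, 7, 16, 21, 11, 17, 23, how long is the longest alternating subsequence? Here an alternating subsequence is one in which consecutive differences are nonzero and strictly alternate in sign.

9

A longest alternating subsequence is 16, 5, 25, 5, 20, 8, 16, 11, 17 (positions 1,2,4,5,6,7,9,11,12); its 8 consecutive differences strictly alternate in sign, and length 9 is optimal.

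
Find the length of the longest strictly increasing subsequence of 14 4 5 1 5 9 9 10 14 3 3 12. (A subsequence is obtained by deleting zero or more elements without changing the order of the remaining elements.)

Scanning left to right, the best length ending at each element is: 14→1, 4→1, 5→2, 1→1, 5→2, 9→3, 9→3, 10→4, 14→5, 3→2, 3→2, 12→5.
So the longest increasing subsequence has length 5, e.g. 4, 5, 9, 10, 14.

5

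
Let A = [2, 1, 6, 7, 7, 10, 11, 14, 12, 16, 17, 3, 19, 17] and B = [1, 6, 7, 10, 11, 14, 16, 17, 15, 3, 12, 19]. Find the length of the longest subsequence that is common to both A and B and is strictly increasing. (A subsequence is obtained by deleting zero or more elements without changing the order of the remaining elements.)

A longest common strictly increasing subsequence is 1, 6, 7, 10, 11, 14, 16, 17, 19 (length 9); it appears in order in both A and B, and no longer such subsequence exists.

9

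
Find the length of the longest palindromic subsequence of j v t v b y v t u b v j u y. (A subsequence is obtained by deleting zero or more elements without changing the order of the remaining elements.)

9

One longest palindromic subsequence is jvtvyvtvj (positions 1,2,3,4,6,7,8,11,12); it reads the same forward and backward, and the interval DP gives dp[1][14] = 9.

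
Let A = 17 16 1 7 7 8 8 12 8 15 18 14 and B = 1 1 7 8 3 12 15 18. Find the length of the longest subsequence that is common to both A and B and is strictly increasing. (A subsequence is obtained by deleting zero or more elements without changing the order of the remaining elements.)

A longest common strictly increasing subsequence is 1, 7, 8, 12, 15, 18 (length 6); it appears in order in both A and B, and no longer such subsequence exists.

6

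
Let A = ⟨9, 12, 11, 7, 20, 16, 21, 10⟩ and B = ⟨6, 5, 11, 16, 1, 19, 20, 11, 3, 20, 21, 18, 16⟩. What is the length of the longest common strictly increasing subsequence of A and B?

For each value that appears in both, track the longest common increasing run ending there.
The best achievable length is 3; one witness is 11, 16, 21 (A-positions 3,6,7, B-positions 3,4,11).

3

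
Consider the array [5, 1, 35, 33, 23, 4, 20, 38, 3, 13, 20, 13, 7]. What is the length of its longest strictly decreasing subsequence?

6

One longest decreasing subsequence is 35, 33, 23, 20, 13, 7 (positions 3,4,5,7,10,13), of length 6; no longer one exists.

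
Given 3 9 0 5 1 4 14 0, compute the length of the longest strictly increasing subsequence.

Let dp[i] be the longest increasing subsequence ending at position i. Then dp = [1, 2, 1, 2, 2, 3, 4, 1].
The maximum is 4; one witness is 0, 1, 4, 14 at positions 3,5,6,7.

4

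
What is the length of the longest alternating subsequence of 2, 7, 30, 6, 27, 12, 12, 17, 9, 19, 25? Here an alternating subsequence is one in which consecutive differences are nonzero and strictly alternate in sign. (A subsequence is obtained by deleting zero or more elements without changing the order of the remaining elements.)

A longest alternating subsequence is 2, 7, 6, 27, 12, 17, 9, 19 (positions 1,2,4,5,6,8,9,10); its 7 consecutive differences strictly alternate in sign, and length 8 is optimal.

8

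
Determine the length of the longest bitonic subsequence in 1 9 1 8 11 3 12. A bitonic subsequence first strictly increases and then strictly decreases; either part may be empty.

One longest bitonic subsequence is 1, 9, 8, 3 (positions 1,2,4,6): it rises to 9 then falls. Length 4 is optimal.

4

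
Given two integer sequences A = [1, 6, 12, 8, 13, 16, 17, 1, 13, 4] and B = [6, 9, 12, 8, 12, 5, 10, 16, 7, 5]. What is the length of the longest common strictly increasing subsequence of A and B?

3

For each value that appears in both, track the longest common increasing run ending there.
The best achievable length is 3; one witness is 6, 12, 16 (A-positions 2,3,6, B-positions 1,3,8).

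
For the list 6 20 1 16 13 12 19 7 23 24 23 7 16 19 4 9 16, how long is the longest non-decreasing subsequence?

One longest non-decreasing subsequence is 6, 16, 19, 23, 24 (positions 1,4,7,9,10), of length 5; no longer one exists.

5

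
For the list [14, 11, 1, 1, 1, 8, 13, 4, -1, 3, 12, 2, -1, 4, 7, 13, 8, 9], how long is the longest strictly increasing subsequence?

Let dp[i] be the longest increasing subsequence ending at position i. Then dp = [1, 1, 1, 1, 1, 2, 3, 2, 1, 2, 3, 2, 1, 3, 4, 5, 5, 6].
The maximum is 6; one witness is 1, 3, 4, 7, 8, 9 at positions 3,10,14,15,17,18.

6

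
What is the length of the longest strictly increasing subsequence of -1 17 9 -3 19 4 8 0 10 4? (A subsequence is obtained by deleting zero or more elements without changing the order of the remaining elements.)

4

Let dp[i] be the longest increasing subsequence ending at position i. Then dp = [1, 2, 2, 1, 3, 2, 3, 2, 4, 3].
The maximum is 4; one witness is -1, 4, 8, 10 at positions 1,6,7,9.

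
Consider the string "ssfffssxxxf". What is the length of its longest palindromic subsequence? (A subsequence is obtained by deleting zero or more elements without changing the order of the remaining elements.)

7

One longest palindromic subsequence is ssfffss (positions 1,2,3,4,5,6,7); it reads the same forward and backward, and the interval DP gives dp[1][11] = 7.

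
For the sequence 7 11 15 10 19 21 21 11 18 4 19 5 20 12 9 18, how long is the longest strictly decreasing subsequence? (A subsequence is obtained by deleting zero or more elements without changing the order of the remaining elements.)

One longest decreasing subsequence is 19, 18, 12, 9 (positions 5,9,14,15), of length 4; no longer one exists.

4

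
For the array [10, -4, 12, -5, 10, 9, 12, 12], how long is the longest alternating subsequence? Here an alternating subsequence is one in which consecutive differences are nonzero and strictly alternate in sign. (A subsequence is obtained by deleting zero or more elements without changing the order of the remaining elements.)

7

Track the best alternating length ending on an up-step vs a down-step at each position: up/down = 1/1, 1/2, 3/1, 1/4, 5/4, 5/6, 7/1, 7/1.
The maximum over both is 7; one such subsequence is 10, -4, 12, -5, 10, 9, 12.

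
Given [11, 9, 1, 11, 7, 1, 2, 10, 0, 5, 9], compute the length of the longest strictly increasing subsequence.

4

One longest increasing subsequence is 1, 2, 5, 9 (positions 3,7,10,11), of length 4; no longer one exists.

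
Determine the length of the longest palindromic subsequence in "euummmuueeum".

One longest palindromic subsequence is euummmuue (positions 1,2,3,4,5,6,7,8,10); it reads the same forward and backward, and the interval DP gives dp[1][12] = 9.

9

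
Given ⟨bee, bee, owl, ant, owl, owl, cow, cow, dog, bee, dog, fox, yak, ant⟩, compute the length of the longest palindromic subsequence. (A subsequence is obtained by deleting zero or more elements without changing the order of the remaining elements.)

One longest palindromic subsequence is ant dog bee dog ant (positions 4,9,10,11,14); it reads the same forward and backward, and the interval DP gives dp[1][14] = 5.

5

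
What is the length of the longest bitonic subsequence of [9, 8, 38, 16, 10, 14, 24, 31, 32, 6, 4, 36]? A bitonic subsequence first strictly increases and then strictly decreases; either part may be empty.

8

One longest bitonic subsequence is 9, 10, 14, 24, 31, 32, 6, 4 (positions 1,5,6,7,8,9,10,11): it rises to 32 then falls. Length 8 is optimal.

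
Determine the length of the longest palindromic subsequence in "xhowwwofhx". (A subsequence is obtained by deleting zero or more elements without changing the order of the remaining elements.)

One longest palindromic subsequence is xhowwwohx (positions 1,2,3,4,5,6,7,9,10); it reads the same forward and backward, and the interval DP gives dp[1][10] = 9.

9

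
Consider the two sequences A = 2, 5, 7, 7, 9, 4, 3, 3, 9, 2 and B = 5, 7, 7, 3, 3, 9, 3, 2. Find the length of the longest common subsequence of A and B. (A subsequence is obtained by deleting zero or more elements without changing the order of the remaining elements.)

7

Backtracking the LCS table gives one alignment: 5 (A2,B1) → 7 (A3,B2) → 7 (A4,B3) → 3 (A7,B4) → 3 (A8,B5) → 9 (A9,B6) → 2 (A10,B8).
So the longest common subsequence has length 7.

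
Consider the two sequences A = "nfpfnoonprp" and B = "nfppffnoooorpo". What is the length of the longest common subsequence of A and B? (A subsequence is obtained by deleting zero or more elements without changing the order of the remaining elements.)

Backtracking the LCS table gives one alignment: n (A1,B1) → f (A2,B2) → p (A3,B4) → f (A4,B6) → n (A5,B7) → o (A6,B10) → o (A7,B11) → r (A10,B12) → p (A11,B13).
So the longest common subsequence has length 9.

9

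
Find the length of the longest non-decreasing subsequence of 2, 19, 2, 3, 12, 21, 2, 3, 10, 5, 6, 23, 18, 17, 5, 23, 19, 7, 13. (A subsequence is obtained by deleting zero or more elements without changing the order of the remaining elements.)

One longest non-decreasing subsequence is 2, 2, 3, 3, 5, 6, 23, 23 (positions 1,3,4,8,10,11,12,16), of length 8; no longer one exists.

8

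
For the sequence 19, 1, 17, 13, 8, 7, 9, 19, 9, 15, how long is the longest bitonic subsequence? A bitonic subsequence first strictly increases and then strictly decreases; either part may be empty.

One longest bitonic subsequence is 19, 17, 13, 8, 7 (positions 1,3,4,5,6): it rises to 19 then falls. Length 5 is optimal.

5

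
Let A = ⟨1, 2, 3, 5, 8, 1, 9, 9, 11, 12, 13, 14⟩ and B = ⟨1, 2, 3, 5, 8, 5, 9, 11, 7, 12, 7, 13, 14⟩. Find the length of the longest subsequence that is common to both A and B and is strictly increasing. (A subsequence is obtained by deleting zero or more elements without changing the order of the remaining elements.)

10

A longest common strictly increasing subsequence is 1, 2, 3, 5, 8, 9, 11, 12, 13, 14 (length 10); it appears in order in both A and B, and no longer such subsequence exists.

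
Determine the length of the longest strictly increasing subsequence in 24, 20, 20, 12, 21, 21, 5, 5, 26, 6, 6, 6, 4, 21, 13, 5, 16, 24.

5

Let dp[i] be the longest increasing subsequence ending at position i. Then dp = [1, 1, 1, 1, 2, 2, 1, 1, 3, 2, 2, 2, 1, 3, 3, 2, 4, 5].
The maximum is 5; one witness is 5, 6, 13, 16, 24 at positions 7,10,15,17,18.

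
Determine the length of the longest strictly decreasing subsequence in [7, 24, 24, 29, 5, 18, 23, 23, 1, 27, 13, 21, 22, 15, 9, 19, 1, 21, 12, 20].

Let dp[i] be the longest decreasing subsequence ending at position i. Then dp = [1, 1, 1, 1, 2, 2, 2, 2, 3, 2, 3, 3, 3, 4, 5, 4, 6, 4, 5, 5].
The maximum is 6; one witness is 24, 23, 21, 15, 9, 1 at positions 2,7,12,14,15,17.

6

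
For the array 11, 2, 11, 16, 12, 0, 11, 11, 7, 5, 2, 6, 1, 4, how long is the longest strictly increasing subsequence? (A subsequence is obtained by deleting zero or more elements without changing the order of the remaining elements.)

Scanning left to right, the best length ending at each element is: 11→1, 2→1, 11→2, 16→3, 12→3, 0→1, 11→2, 11→2, 7→2, 5→2, 2→2, 6→3, 1→2, 4→3.
So the longest increasing subsequence has length 3, e.g. 2, 11, 16.

3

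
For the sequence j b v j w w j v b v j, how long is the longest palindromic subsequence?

10

One longest palindromic subsequence is jbvjwwjvbj (positions 1,2,3,4,5,6,7,8,9,11); it reads the same forward and backward, and the interval DP gives dp[1][11] = 10.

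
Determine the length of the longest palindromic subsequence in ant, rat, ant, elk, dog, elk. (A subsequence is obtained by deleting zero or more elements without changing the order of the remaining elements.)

One longest palindromic subsequence is elk dog elk (positions 4,5,6); it reads the same forward and backward, and the interval DP gives dp[1][6] = 3.

3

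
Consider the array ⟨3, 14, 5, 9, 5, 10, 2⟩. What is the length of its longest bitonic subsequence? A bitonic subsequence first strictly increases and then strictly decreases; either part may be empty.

5

Let inc[i] be the LIS ending at i and dec[i] the longest strictly decreasing subsequence starting at i. inc = [1, 2, 2, 3, 2, 4, 1], dec = [2, 4, 2, 3, 2, 2, 1].
max_i inc[i]+dec[i]−1 = 5, with one witness 3, 14, 9, 5, 2.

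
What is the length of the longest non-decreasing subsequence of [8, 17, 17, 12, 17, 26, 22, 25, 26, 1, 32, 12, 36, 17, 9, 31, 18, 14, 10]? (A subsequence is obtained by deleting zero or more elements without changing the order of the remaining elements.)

9

One longest non-decreasing subsequence is 8, 17, 17, 17, 22, 25, 26, 32, 36 (positions 1,2,3,5,7,8,9,11,13), of length 9; no longer one exists.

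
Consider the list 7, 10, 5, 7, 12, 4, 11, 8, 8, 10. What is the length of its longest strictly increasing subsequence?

4

One longest increasing subsequence is 5, 7, 8, 10 (positions 3,4,8,10), of length 4; no longer one exists.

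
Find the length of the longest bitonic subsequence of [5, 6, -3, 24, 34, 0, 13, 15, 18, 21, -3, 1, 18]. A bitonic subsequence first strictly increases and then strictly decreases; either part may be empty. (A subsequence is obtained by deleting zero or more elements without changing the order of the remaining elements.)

Let inc[i] be the LIS ending at i and dec[i] the longest strictly decreasing subsequence starting at i. inc = [1, 2, 1, 3, 4, 2, 3, 4, 5, 6, 1, 3, 5], dec = [3, 3, 1, 3, 3, 2, 2, 2, 2, 2, 1, 1, 1].
max_i inc[i]+dec[i]−1 = 7, with one witness 5, 6, 13, 15, 18, 21, 18.

7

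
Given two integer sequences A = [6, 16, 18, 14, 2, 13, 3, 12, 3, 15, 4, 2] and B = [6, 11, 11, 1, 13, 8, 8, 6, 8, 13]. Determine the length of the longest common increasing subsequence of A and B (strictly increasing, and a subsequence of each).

A longest common strictly increasing subsequence is 6, 13 (length 2); it appears in order in both A and B, and no longer such subsequence exists.

2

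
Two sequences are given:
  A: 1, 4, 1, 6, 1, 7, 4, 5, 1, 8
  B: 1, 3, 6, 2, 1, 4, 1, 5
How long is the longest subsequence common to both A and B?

5

A longest common subsequence is 1, 6, 1, 4, 5 (length 5); the LCS DP confirms no longer common subsequence exists.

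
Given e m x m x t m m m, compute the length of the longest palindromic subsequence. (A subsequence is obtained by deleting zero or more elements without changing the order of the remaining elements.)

One longest palindromic subsequence is mmmmm (positions 2,4,7,8,9); it reads the same forward and backward, and the interval DP gives dp[1][9] = 5.

5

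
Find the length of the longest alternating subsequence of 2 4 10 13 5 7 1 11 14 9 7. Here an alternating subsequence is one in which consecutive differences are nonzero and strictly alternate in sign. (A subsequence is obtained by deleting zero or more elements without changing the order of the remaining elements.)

7

A longest alternating subsequence is 2, 10, 5, 7, 1, 11, 9 (positions 1,3,5,6,7,8,10); its 6 consecutive differences strictly alternate in sign, and length 7 is optimal.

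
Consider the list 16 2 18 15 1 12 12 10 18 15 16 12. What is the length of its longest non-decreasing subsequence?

Scanning left to right, the best length ending at each element is: 16→1, 2→1, 18→2, 15→2, 1→1, 12→2, 12→3, 10→2, 18→4, 15→4, 16→5, 12→4.
So the longest non-decreasing subsequence has length 5, e.g. 2, 12, 12, 15, 16.

5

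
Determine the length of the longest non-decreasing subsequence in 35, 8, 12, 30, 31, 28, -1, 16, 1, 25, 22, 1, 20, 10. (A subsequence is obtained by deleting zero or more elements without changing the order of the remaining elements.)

4

One longest non-decreasing subsequence is 8, 12, 30, 31 (positions 2,3,4,5), of length 4; no longer one exists.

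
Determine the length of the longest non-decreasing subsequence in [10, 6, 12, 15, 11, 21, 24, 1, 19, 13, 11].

Let dp[i] be the longest non-decreasing subsequence ending at position i. Then dp = [1, 1, 2, 3, 2, 4, 5, 1, 4, 3, 3].
The maximum is 5; one witness is 10, 12, 15, 21, 24 at positions 1,3,4,6,7.

5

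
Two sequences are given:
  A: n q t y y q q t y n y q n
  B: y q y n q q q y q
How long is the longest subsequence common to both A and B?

A longest common subsequence is nqqqyq (length 6); the LCS DP confirms no longer common subsequence exists.

6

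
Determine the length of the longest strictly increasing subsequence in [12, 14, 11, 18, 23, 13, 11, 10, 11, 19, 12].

Let dp[i] be the longest increasing subsequence ending at position i. Then dp = [1, 2, 1, 3, 4, 2, 1, 1, 2, 4, 3].
The maximum is 4; one witness is 12, 14, 18, 23 at positions 1,2,4,5.

4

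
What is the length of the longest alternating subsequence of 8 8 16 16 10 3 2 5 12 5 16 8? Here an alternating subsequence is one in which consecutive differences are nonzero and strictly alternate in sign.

A longest alternating subsequence is 8, 16, 10, 12, 5, 16, 8 (positions 1,3,5,9,10,11,12); its 6 consecutive differences strictly alternate in sign, and length 7 is optimal.

7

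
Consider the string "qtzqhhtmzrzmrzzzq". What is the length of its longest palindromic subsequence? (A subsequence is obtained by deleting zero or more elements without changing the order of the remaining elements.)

One longest palindromic subsequence is qzzzrzzzq (positions 1,3,9,11,13,14,15,16,17); it reads the same forward and backward, and the interval DP gives dp[1][17] = 9.

9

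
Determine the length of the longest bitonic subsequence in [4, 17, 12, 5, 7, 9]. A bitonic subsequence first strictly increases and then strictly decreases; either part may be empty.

4

One longest bitonic subsequence is 4, 17, 12, 9 (positions 1,2,3,6): it rises to 17 then falls. Length 4 is optimal.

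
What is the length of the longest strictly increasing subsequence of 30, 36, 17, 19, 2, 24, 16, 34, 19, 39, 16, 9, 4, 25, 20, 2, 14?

Let dp[i] be the longest increasing subsequence ending at position i. Then dp = [1, 2, 1, 2, 1, 3, 2, 4, 3, 5, 2, 2, 2, 4, 4, 1, 3].
The maximum is 5; one witness is 17, 19, 24, 34, 39 at positions 3,4,6,8,10.

5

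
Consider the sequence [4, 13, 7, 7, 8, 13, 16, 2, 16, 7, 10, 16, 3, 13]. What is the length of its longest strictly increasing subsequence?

5

Let dp[i] be the longest increasing subsequence ending at position i. Then dp = [1, 2, 2, 2, 3, 4, 5, 1, 5, 2, 4, 5, 2, 5].
The maximum is 5; one witness is 4, 7, 8, 13, 16 at positions 1,3,5,6,7.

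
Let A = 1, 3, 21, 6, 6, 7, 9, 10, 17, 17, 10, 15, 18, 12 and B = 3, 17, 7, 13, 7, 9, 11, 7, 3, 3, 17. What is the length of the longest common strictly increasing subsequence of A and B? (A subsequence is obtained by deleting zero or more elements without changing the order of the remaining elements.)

A longest common strictly increasing subsequence is 3, 7, 9, 17 (length 4); it appears in order in both A and B, and no longer such subsequence exists.

4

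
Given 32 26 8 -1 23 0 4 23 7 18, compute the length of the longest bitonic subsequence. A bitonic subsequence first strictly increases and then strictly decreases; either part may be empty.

5

One longest bitonic subsequence is -1, 0, 4, 23, 18 (positions 4,6,7,8,10): it rises to 23 then falls. Length 5 is optimal.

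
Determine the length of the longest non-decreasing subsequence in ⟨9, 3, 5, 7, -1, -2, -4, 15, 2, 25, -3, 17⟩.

Let dp[i] be the longest non-decreasing subsequence ending at position i. Then dp = [1, 1, 2, 3, 1, 1, 1, 4, 2, 5, 2, 5].
The maximum is 5; one witness is 3, 5, 7, 15, 25 at positions 2,3,4,8,10.

5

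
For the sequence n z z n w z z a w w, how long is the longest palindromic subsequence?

One longest palindromic subsequence is zzwzz (positions 2,3,5,6,7); it reads the same forward and backward, and the interval DP gives dp[1][10] = 5.

5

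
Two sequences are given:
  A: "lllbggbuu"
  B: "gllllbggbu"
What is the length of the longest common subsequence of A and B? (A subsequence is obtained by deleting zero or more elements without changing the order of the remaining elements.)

A longest common subsequence is lllbggbu (length 8); the LCS DP confirms no longer common subsequence exists.

8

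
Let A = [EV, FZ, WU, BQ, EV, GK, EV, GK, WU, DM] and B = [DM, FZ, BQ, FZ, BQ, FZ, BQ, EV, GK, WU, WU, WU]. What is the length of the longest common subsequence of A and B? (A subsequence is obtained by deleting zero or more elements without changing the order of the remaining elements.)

Backtracking the LCS table gives one alignment: FZ (A2,B6) → BQ (A4,B7) → EV (A5,B8) → GK (A6,B9) → WU (A9,B12).
So the longest common subsequence has length 5.

5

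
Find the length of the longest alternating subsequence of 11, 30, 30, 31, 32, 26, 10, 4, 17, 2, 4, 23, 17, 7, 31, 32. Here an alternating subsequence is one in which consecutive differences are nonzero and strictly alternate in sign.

A longest alternating subsequence is 11, 30, 10, 17, 2, 23, 17, 31 (positions 1,2,7,9,10,12,13,15); its 7 consecutive differences strictly alternate in sign, and length 8 is optimal.

8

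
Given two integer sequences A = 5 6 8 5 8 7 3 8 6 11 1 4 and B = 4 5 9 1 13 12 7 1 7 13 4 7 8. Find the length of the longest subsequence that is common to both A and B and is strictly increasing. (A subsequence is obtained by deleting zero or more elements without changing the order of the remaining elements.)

A longest common strictly increasing subsequence is 5, 7, 8 (length 3); it appears in order in both A and B, and no longer such subsequence exists.

3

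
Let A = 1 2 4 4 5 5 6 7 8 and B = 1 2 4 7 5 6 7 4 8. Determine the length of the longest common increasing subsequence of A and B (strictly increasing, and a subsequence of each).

7

For each value that appears in both, track the longest common increasing run ending there.
The best achievable length is 7; one witness is 1, 2, 4, 5, 6, 7, 8 (A-positions 1,2,3,5,7,8,9, B-positions 1,2,3,5,6,7,9).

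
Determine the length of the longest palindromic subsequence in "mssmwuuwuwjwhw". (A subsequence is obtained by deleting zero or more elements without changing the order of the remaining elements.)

One longest palindromic subsequence is wwjww (positions 5,10,11,12,14); it reads the same forward and backward, and the interval DP gives dp[1][14] = 5.

5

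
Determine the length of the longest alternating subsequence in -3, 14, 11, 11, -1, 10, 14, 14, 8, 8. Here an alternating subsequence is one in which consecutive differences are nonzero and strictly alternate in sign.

5

Track the best alternating length ending on an up-step vs a down-step at each position: up/down = 1/1, 2/1, 2/3, 2/3, 2/3, 4/3, 4/1, 4/1, 4/5, 4/5.
The maximum over both is 5; one such subsequence is -3, 14, -1, 10, 8.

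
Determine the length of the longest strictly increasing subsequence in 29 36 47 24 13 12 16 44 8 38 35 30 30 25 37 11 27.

Let dp[i] be the longest increasing subsequence ending at position i. Then dp = [1, 2, 3, 1, 1, 1, 2, 3, 1, 3, 3, 3, 3, 3, 4, 2, 4].
The maximum is 4; one witness is 13, 16, 35, 37 at positions 5,7,11,15.

4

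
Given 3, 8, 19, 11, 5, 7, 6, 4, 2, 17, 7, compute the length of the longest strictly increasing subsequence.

4

One longest increasing subsequence is 3, 8, 11, 17 (positions 1,2,4,10), of length 4; no longer one exists.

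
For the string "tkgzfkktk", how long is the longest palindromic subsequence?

One longest palindromic subsequence is tkkkt (positions 1,2,6,7,8); it reads the same forward and backward, and the interval DP gives dp[1][9] = 5.

5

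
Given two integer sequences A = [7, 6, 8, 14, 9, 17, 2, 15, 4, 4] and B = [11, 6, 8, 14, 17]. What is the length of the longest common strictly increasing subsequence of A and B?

For each value that appears in both, track the longest common increasing run ending there.
The best achievable length is 4; one witness is 6, 8, 14, 17 (A-positions 2,3,4,6, B-positions 2,3,4,5).

4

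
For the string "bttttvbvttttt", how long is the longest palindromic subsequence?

One longest palindromic subsequence is ttttvbvtttt (positions 2,3,4,5,6,7,8,10,11,12,13); it reads the same forward and backward, and the interval DP gives dp[1][13] = 11.

11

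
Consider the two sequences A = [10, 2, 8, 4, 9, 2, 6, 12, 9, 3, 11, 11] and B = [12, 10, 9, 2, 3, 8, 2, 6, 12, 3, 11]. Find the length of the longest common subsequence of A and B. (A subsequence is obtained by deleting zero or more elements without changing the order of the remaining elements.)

8

Backtracking the LCS table gives one alignment: 10 (A1,B2) → 2 (A2,B4) → 8 (A3,B6) → 2 (A6,B7) → 6 (A7,B8) → 12 (A8,B9) → 3 (A10,B10) → 11 (A12,B11).
So the longest common subsequence has length 8.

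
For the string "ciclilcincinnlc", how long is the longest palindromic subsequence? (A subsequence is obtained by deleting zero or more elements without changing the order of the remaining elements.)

9

One longest palindromic subsequence is clicncilc (positions 1,4,5,7,9,10,11,14,15); it reads the same forward and backward, and the interval DP gives dp[1][15] = 9.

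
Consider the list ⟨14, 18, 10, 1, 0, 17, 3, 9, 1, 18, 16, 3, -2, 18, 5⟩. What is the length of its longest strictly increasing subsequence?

One longest increasing subsequence is 1, 3, 9, 16, 18 (positions 4,7,8,11,14), of length 5; no longer one exists.

5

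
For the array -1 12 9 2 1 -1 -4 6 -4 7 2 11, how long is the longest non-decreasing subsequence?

Let dp[i] be the longest non-decreasing subsequence ending at position i. Then dp = [1, 2, 2, 2, 2, 2, 1, 3, 2, 4, 3, 5].
The maximum is 5; one witness is -1, 2, 6, 7, 11 at positions 1,4,8,10,12.

5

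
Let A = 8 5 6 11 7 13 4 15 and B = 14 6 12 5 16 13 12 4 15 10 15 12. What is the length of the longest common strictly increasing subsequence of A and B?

3

A longest common strictly increasing subsequence is 6, 13, 15 (length 3); it appears in order in both A and B, and no longer such subsequence exists.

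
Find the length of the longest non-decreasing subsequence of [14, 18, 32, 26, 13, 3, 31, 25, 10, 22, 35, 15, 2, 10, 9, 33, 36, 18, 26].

6

Scanning left to right, the best length ending at each element is: 14→1, 18→2, 32→3, 26→3, 13→1, 3→1, 31→4, 25→3, 10→2, 22→3, 35→5, 15→3, 2→1, 10→3, 9→2, 33→5, 36→6, 18→4, 26→5.
So the longest non-decreasing subsequence has length 6, e.g. 14, 18, 26, 31, 35, 36.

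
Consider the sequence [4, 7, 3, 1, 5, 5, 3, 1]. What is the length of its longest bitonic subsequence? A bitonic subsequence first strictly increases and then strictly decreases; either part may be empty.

Let inc[i] be the LIS ending at i and dec[i] the longest strictly decreasing subsequence starting at i. inc = [1, 2, 1, 1, 2, 2, 2, 1], dec = [3, 4, 2, 1, 3, 3, 2, 1].
max_i inc[i]+dec[i]−1 = 5, with one witness 4, 7, 5, 3, 1.

5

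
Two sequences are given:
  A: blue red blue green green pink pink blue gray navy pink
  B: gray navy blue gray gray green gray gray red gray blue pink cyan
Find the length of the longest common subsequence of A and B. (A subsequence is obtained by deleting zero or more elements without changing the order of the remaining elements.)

4

A longest common subsequence is blue, red, blue, pink (length 4); the LCS DP confirms no longer common subsequence exists.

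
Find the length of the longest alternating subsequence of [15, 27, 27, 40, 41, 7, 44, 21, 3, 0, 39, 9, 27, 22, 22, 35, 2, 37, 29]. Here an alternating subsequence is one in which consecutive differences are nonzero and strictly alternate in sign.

13

Track the best alternating length ending on an up-step vs a down-step at each position: up/down = 1/1, 2/1, 2/1, 2/1, 2/1, 1/3, 4/1, 4/5, 1/5, 1/5, 6/5, 6/7, 8/7, 8/9, 8/9, 10/7, 6/11, 12/7, 12/13.
The maximum over both is 13; one such subsequence is 15, 27, 7, 44, 21, 39, 9, 27, 22, 35, 2, 37, 29.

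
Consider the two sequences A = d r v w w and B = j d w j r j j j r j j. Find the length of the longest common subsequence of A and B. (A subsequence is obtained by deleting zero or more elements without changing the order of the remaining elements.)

Backtracking the LCS table gives one alignment: d (A1,B2) → r (A2,B9).
So the longest common subsequence has length 2.

2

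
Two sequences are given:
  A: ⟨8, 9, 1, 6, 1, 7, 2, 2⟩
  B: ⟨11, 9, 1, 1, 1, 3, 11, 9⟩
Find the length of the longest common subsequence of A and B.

Backtracking the LCS table gives one alignment: 9 (A2,B2) → 1 (A3,B4) → 1 (A5,B5).
So the longest common subsequence has length 3.

3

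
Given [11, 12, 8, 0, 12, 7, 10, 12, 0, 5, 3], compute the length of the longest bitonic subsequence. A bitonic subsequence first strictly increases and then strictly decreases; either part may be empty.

Let inc[i] be the LIS ending at i and dec[i] the longest strictly decreasing subsequence starting at i. inc = [1, 2, 1, 1, 2, 2, 3, 4, 1, 2, 2], dec = [5, 5, 4, 1, 4, 3, 3, 3, 1, 2, 1].
max_i inc[i]+dec[i]−1 = 6, with one witness 11, 12, 8, 7, 5, 3.

6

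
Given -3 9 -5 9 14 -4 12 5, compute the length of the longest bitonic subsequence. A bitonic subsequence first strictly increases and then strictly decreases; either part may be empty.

One longest bitonic subsequence is -3, 9, 14, 12, 5 (positions 1,2,5,7,8): it rises to 14 then falls. Length 5 is optimal.

5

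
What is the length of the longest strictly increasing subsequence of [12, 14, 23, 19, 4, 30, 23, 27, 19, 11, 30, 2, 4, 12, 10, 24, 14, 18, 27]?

6

One longest increasing subsequence is 12, 14, 19, 23, 27, 30 (positions 1,2,4,7,8,11), of length 6; no longer one exists.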